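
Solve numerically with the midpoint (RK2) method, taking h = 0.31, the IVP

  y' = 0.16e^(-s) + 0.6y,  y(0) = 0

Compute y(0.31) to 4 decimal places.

Midpoint: k1 = f(s_n, y_n); k2 = f(s_n + h/2, y_n + (h/2)·k1); y_{n+1} = y_n + h·k2.
s=0.000000, y=0.000000:
  k1 = f(0.000000, 0.000000) = 0.160000
  k2 = f(0.155000, 0.024800) = 0.151906
  y ← 0.000000 + 0.31·0.151906 = 0.047091
y(0.31) ≈ 0.0471

0.0471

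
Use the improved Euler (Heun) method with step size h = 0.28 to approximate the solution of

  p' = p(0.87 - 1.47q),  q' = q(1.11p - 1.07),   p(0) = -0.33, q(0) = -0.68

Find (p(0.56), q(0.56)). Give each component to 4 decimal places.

-0.7587, -0.2823

Heun on (p,q): k1 = f(t_n, state_n); k2 = f(t_n + h, state_n + h·k1); state_{n+1} = state_n + (h/2)·(k1 + k2).
0.000000: (-0.330000, -0.680000)
  k1 = (-0.616968, 0.976684)
  predictor → (-0.502751, -0.406528)
  k2 = (-0.737836, 0.661850)
  → (-0.519673, -0.450605)
0.280000: (-0.519673, -0.450605)
  k1 = (-0.796341, 0.742073)
  predictor → (-0.742648, -0.242825)
  k2 = (-0.911194, 0.459992)
  → (-0.758727, -0.282316)
(p(0.56), q(0.56)) ≈ (-0.7587, -0.2823)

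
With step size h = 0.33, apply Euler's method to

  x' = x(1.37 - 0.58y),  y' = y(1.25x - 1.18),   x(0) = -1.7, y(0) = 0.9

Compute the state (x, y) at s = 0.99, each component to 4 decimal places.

Euler on (x,y): x_{n+1} = x_n + h·x', y_{n+1} = y_n + h·y'.
0.000000: (-1.700000, 0.900000); f=(-1.441600, -2.974500) → (-2.175728, -0.081585)
0.330000: (-2.175728, -0.081585); f=(-3.083701, 0.318154) → (-3.193349, 0.023406)
0.660000: (-3.193349, 0.023406); f=(-4.331538, -0.121047) → (-4.622757, -0.016540)
(x(0.99), y(0.99)) ≈ (-4.6228, -0.0165)

-4.6228, -0.0165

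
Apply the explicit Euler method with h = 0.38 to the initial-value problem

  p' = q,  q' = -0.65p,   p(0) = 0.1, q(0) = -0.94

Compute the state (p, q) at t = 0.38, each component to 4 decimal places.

-0.2572, -0.9647

Euler on (p,q): p_{n+1} = p_n + h·p', q_{n+1} = q_n + h·q'.
0.000000: (0.100000, -0.940000); f=(-0.940000, -0.065000) → (-0.257200, -0.964700)
(p(0.38), q(0.38)) ≈ (-0.2572, -0.9647)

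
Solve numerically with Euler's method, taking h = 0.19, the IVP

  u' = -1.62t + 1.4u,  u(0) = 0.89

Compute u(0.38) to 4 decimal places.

Euler: u_{n+1} = u_n + h·f(t_n, u_n).
t=0.000000, u=0.890000: f=1.246000 → u ← 0.890000 + 0.19·1.246000 = 1.126740
t=0.190000, u=1.126740: f=1.269636 → u ← 1.126740 + 0.19·1.269636 = 1.367971
u(0.38) ≈ 1.3680

1.3680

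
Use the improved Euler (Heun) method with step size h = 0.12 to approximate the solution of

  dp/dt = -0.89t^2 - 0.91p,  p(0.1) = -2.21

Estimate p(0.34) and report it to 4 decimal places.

Heun: k1 = f(t_n, p_n); k2 = f(t_n + h, p_n + h·k1); p_{n+1} = p_n + (h/2)·(k1 + k2).
t=0.100000, p=-2.210000:
  k1 = f(0.100000, -2.210000) = 2.002200
  k2 = f(0.220000, -1.969736) = 1.749384
  p ← -2.210000 + (0.12/2)·(2.002200 + 1.749384) = -1.984905
t=0.220000, p=-1.984905:
  k1 = f(0.220000, -1.984905) = 1.763188
  k2 = f(0.340000, -1.773322) = 1.510839
  p ← -1.984905 + (0.12/2)·(1.763188 + 1.510839) = -1.788463
p(0.34) ≈ -1.7885

-1.7885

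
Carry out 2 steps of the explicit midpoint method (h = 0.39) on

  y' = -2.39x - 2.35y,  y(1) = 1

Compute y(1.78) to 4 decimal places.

-0.9759

Midpoint: k1 = f(x_n, y_n); k2 = f(x_n + h/2, y_n + (h/2)·k1); y_{n+1} = y_n + h·k2.
x=1.000000, y=1.000000:
  k1 = f(1.000000, 1.000000) = -4.740000
  k2 = f(1.195000, 0.075700) = -3.033945
  y ← 1.000000 + 0.39·(-3.033945) = -0.183239
x=1.390000, y=-0.183239:
  k1 = f(1.390000, -0.183239) = -2.891489
  k2 = f(1.585000, -0.747079) = -2.032514
  y ← -0.183239 + 0.39·(-2.032514) = -0.975919
y(1.78) ≈ -0.9759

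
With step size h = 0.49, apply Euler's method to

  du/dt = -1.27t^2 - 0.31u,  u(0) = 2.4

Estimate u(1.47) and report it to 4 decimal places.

Euler: u_{n+1} = u_n + h·f(t_n, u_n).
t=0.000000, u=2.400000: f=-0.744000 → u ← 2.400000 + 0.49·(-0.744000) = 2.035440
t=0.490000, u=2.035440: f=-0.935913 → u ← 2.035440 + 0.49·(-0.935913) = 1.576842
t=0.980000, u=1.576842: f=-1.708529 → u ← 1.576842 + 0.49·(-1.708529) = 0.739663
u(1.47) ≈ 0.7397

0.7397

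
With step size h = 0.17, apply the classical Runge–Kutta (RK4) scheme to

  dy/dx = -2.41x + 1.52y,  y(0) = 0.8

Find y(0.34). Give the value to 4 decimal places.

1.1746

RK4: k1 = f(x_n, y_n); k2 = f(x_n + h/2, y_n + (h/2)·k1); k3 = f(x_n + h/2, y_n + (h/2)·k2); k4 = f(x_n + h, y_n + h·k3); y_{n+1} = y_n + (h/6)·(k1 + 2k2 + 2k3 + k4).
x=0.000000, y=0.800000:
  k1 = f(0.000000, 0.800000) = 1.216000
  k2 = f(0.085000, 0.903360) = 1.168257
  k3 = f(0.085000, 0.899302) = 1.162089
  k4 = f(0.170000, 0.997555) = 1.106584
  y ← 0.800000 + (0.17/6)·(k1 + 2k2 + 2k3 + k4) = 0.997859
x=0.170000, y=0.997859:
  k1 = f(0.170000, 0.997859) = 1.107046
  k2 = f(0.255000, 1.091958) = 1.045227
  k3 = f(0.255000, 1.086704) = 1.037240
  k4 = f(0.340000, 1.174190) = 0.965369
  y ← 0.997859 + (0.17/6)·(k1 + 2k2 + 2k3 + k4) = 1.174584
y(0.34) ≈ 1.1746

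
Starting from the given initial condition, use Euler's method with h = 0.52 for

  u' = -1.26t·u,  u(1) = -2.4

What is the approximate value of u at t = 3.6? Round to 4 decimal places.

0.0008

Euler: u_{n+1} = u_n + h·f(t_n, u_n).
t=1.000000, u=-2.400000: f=3.024000 → u ← -2.400000 + 0.52·3.024000 = -0.827520
t=1.520000, u=-0.827520: f=1.584866 → u ← -0.827520 + 0.52·1.584866 = -0.003390
t=2.040000, u=-0.003390: f=0.008712 → u ← -0.003390 + 0.52·0.008712 = 0.001141
t=2.560000, u=0.001141: f=-0.003680 → u ← 0.001141 + 0.52·(-0.003680) = -0.000773
t=3.080000, u=-0.000773: f=0.002999 → u ← -0.000773 + 0.52·0.002999 = 0.000787
u(3.6) ≈ 0.0008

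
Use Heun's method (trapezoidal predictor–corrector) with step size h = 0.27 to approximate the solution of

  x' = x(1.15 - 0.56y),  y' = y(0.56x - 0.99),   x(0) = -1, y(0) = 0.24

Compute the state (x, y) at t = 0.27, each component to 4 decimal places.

Heun on (x,y): k1 = f(t_n, state_n); k2 = f(t_n + h, state_n + h·k1); state_{n+1} = state_n + (h/2)·(k1 + k2).
0.000000: (-1.000000, 0.240000)
  k1 = (-1.015600, -0.372000)
  predictor → (-1.274212, 0.139560)
  k2 = (-1.365760, -0.237749)
  → (-1.321484, 0.157684)
(x(0.27), y(0.27)) ≈ (-1.3215, 0.1577)

-1.3215, 0.1577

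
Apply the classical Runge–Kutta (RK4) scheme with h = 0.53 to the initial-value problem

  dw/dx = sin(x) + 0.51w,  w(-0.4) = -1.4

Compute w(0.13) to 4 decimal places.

RK4: k1 = f(x_n, w_n); k2 = f(x_n + h/2, w_n + (h/2)·k1); k3 = f(x_n + h/2, w_n + (h/2)·k2); k4 = f(x_n + h, w_n + h·k3); w_{n+1} = w_n + (h/6)·(k1 + 2k2 + 2k3 + k4).
x=-0.400000, w=-1.400000:
  k1 = f(-0.400000, -1.400000) = -1.103418
  k2 = f(-0.135000, -1.692406) = -0.997717
  k3 = f(-0.135000, -1.664395) = -0.983432
  k4 = f(0.130000, -1.921219) = -0.850187
  w ← -1.400000 + (0.53/6)·(k1 + 2k2 + 2k3 + k4) = -1.922572
w(0.13) ≈ -1.9226

-1.9226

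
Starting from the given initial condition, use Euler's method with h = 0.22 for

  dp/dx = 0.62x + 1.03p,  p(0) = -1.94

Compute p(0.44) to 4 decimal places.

-2.8888

Euler: p_{n+1} = p_n + h·f(x_n, p_n).
x=0.000000, p=-1.940000: f=-1.998200 → p ← -1.940000 + 0.22·(-1.998200) = -2.379604
x=0.220000, p=-2.379604: f=-2.314592 → p ← -2.379604 + 0.22·(-2.314592) = -2.888814
p(0.44) ≈ -2.8888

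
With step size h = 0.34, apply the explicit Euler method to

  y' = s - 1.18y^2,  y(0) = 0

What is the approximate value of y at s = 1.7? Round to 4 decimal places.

0.9388

Euler: y_{n+1} = y_n + h·f(s_n, y_n).
s=0.000000, y=0.000000: f=0.000000 → y ← 0.000000 + 0.34·0.000000 = 0.000000
s=0.340000, y=0.000000: f=0.340000 → y ← 0.000000 + 0.34·0.340000 = 0.115600
s=0.680000, y=0.115600: f=0.664231 → y ← 0.115600 + 0.34·0.664231 = 0.341439
s=1.020000, y=0.341439: f=0.882435 → y ← 0.341439 + 0.34·0.882435 = 0.641467
s=1.360000, y=0.641467: f=0.874454 → y ← 0.641467 + 0.34·0.874454 = 0.938781
y(1.7) ≈ 0.9388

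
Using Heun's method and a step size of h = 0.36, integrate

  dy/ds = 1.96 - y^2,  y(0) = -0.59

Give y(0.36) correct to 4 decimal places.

Heun: k1 = f(s_n, y_n); k2 = f(s_n + h, y_n + h·k1); y_{n+1} = y_n + (h/2)·(k1 + k2).
s=0.000000, y=-0.590000:
  k1 = f(0.000000, -0.590000) = 1.611900
  k2 = f(0.360000, -0.009716) = 1.959906
  y ← -0.590000 + (0.36/2)·(1.611900 + 1.959906) = 0.052925
y(0.36) ≈ 0.0529

0.0529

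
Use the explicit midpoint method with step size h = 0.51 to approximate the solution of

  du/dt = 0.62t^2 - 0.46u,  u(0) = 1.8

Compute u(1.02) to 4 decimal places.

Midpoint: k1 = f(t_n, u_n); k2 = f(t_n + h/2, u_n + (h/2)·k1); u_{n+1} = u_n + h·k2.
t=0.000000, u=1.800000:
  k1 = f(0.000000, 1.800000) = -0.828000
  k2 = f(0.255000, 1.588860) = -0.690560
  u ← 1.800000 + 0.51·(-0.690560) = 1.447814
t=0.510000, u=1.447814:
  k1 = f(0.510000, 1.447814) = -0.504733
  k2 = f(0.765000, 1.319108) = -0.243950
  u ← 1.447814 + 0.51·(-0.243950) = 1.323400
u(1.02) ≈ 1.3234

1.3234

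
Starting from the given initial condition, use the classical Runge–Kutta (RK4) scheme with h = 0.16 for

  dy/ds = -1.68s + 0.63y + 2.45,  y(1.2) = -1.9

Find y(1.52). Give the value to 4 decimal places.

RK4: k1 = f(s_n, y_n); k2 = f(s_n + h/2, y_n + (h/2)·k1); k3 = f(s_n + h/2, y_n + (h/2)·k2); k4 = f(s_n + h, y_n + h·k3); y_{n+1} = y_n + (h/6)·(k1 + 2k2 + 2k3 + k4).
s=1.200000, y=-1.900000:
  k1 = f(1.200000, -1.900000) = -0.763000
  k2 = f(1.280000, -1.961040) = -0.935855
  k3 = f(1.280000, -1.974868) = -0.944567
  k4 = f(1.360000, -2.051131) = -1.127012
  y ← -1.900000 + (0.16/6)·(k1 + 2k2 + 2k3 + k4) = -2.050690
s=1.360000, y=-2.050690:
  k1 = f(1.360000, -2.050690) = -1.126734
  k2 = f(1.440000, -2.140828) = -1.317922
  k3 = f(1.440000, -2.156123) = -1.327558
  k4 = f(1.520000, -2.263099) = -1.529352
  y ← -2.050690 + (0.16/6)·(k1 + 2k2 + 2k3 + k4) = -2.262611
y(1.52) ≈ -2.2626

-2.2626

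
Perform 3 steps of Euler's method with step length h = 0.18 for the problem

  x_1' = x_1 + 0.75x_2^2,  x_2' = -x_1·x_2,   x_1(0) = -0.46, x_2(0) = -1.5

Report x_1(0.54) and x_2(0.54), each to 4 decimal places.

Euler on (x_1,x_2): x_1_{n+1} = x_1_n + h·x_1', x_2_{n+1} = x_2_n + h·x_2'.
0.000000: (-0.460000, -1.500000); f=(1.227500, -0.690000) → (-0.239050, -1.624200)
0.180000: (-0.239050, -1.624200); f=(1.739469, -0.388265) → (0.074054, -1.694088)
0.360000: (0.074054, -1.694088); f=(2.226504, 0.125455) → (0.474825, -1.671506)
(x_1(0.54), x_2(0.54)) ≈ (0.4748, -1.6715)

0.4748, -1.6715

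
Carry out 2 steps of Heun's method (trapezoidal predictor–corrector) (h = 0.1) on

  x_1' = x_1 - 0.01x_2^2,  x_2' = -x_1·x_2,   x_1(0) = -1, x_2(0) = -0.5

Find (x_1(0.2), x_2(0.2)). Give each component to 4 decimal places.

-1.2217, -0.6234

Heun on (x_1,x_2): k1 = f(s_n, state_n); k2 = f(s_n + h, state_n + h·k1); state_{n+1} = state_n + (h/2)·(k1 + k2).
0.000000: (-1.000000, -0.500000)
  k1 = (-1.002500, -0.500000)
  predictor → (-1.100250, -0.550000)
  k2 = (-1.103275, -0.605137)
  → (-1.105289, -0.555257)
0.100000: (-1.105289, -0.555257)
  k1 = (-1.108372, -0.613719)
  predictor → (-1.216126, -0.616629)
  k2 = (-1.219928, -0.749898)
  → (-1.221704, -0.623438)
(x_1(0.2), x_2(0.2)) ≈ (-1.2217, -0.6234)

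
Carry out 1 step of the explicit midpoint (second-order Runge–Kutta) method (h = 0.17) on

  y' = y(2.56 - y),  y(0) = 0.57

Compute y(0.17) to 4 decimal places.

0.7845

Midpoint: k1 = f(x_n, y_n); k2 = f(x_n + h/2, y_n + (h/2)·k1); y_{n+1} = y_n + h·k2.
x=0.000000, y=0.570000:
  k1 = f(0.000000, 0.570000) = 1.134300
  k2 = f(0.085000, 0.666415) = 1.261914
  y ← 0.570000 + 0.17·1.261914 = 0.784525
y(0.17) ≈ 0.7845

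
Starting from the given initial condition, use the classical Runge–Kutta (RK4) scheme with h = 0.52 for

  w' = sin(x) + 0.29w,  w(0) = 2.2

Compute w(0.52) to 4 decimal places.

RK4: k1 = f(x_n, w_n); k2 = f(x_n + h/2, w_n + (h/2)·k1); k3 = f(x_n + h/2, w_n + (h/2)·k2); k4 = f(x_n + h, w_n + h·k3); w_{n+1} = w_n + (h/6)·(k1 + 2k2 + 2k3 + k4).
x=0.000000, w=2.200000:
  k1 = f(0.000000, 2.200000) = 0.638000
  k2 = f(0.260000, 2.365880) = 0.943186
  k3 = f(0.260000, 2.445228) = 0.966197
  k4 = f(0.520000, 2.702422) = 1.280583
  w ← 2.200000 + (0.52/6)·(k1 + 2k2 + 2k3 + k4) = 2.697237
w(0.52) ≈ 2.6972

2.6972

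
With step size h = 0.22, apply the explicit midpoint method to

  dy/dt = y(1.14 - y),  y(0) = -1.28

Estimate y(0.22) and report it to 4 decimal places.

Midpoint: k1 = f(t_n, y_n); k2 = f(t_n + h/2, y_n + (h/2)·k1); y_{n+1} = y_n + h·k2.
t=0.000000, y=-1.280000:
  k1 = f(0.000000, -1.280000) = -3.097600
  k2 = f(0.110000, -1.620736) = -4.474424
  y ← -1.280000 + 0.22·(-4.474424) = -2.264373
y(0.22) ≈ -2.2644

-2.2644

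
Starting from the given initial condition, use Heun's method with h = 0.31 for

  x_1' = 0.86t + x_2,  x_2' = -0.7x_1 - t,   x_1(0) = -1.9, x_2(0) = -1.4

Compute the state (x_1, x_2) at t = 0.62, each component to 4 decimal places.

-2.3512, -0.6249

Heun on (x_1,x_2): k1 = f(t_n, state_n); k2 = f(t_n + h, state_n + h·k1); state_{n+1} = state_n + (h/2)·(k1 + k2).
0.000000: (-1.900000, -1.400000)
  k1 = (-1.400000, 1.330000)
  predictor → (-2.334000, -0.987700)
  k2 = (-0.721100, 1.323800)
  → (-2.228770, -0.988661)
0.310000: (-2.228770, -0.988661)
  k1 = (-0.722061, 1.250139)
  predictor → (-2.452609, -0.601118)
  k2 = (-0.067918, 1.096827)
  → (-2.351217, -0.624881)
(x_1(0.62), x_2(0.62)) ≈ (-2.3512, -0.6249)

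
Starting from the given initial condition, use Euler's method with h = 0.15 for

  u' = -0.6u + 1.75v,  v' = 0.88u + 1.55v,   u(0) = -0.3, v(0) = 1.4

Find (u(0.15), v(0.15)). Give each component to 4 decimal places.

Euler on (u,v): u_{n+1} = u_n + h·u', v_{n+1} = v_n + h·v'.
0.000000: (-0.300000, 1.400000); f=(2.630000, 1.906000) → (0.094500, 1.685900)
(u(0.15), v(0.15)) ≈ (0.0945, 1.6859)

0.0945, 1.6859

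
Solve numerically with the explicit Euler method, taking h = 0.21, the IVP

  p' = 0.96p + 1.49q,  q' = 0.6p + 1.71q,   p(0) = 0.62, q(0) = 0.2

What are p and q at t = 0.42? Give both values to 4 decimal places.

Euler on (p,q): p_{n+1} = p_n + h·p', q_{n+1} = q_n + h·q'.
0.000000: (0.620000, 0.200000); f=(0.893200, 0.714000) → (0.807572, 0.349940)
0.210000: (0.807572, 0.349940); f=(1.296680, 1.082941) → (1.079875, 0.577358)
(p(0.42), q(0.42)) ≈ (1.0799, 0.5774)

1.0799, 0.5774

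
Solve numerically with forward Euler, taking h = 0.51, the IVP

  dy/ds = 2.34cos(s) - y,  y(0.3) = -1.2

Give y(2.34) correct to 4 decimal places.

Euler: y_{n+1} = y_n + h·f(s_n, y_n).
s=0.300000, y=-1.200000: f=3.435487 → y ← -1.200000 + 0.51·3.435487 = 0.552099
s=0.810000, y=0.552099: f=1.061328 → y ← 0.552099 + 0.51·1.061328 = 1.093376
s=1.320000, y=1.093376: f=-0.512645 → y ← 1.093376 + 0.51·(-0.512645) = 0.831927
s=1.830000, y=0.831927: f=-1.431694 → y ← 0.831927 + 0.51·(-1.431694) = 0.101763
y(2.34) ≈ 0.1018

0.1018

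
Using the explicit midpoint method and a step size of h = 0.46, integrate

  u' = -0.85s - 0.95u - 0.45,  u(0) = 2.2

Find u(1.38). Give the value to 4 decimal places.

Midpoint: k1 = f(s_n, u_n); k2 = f(s_n + h/2, u_n + (h/2)·k1); u_{n+1} = u_n + h·k2.
s=0.000000, u=2.200000:
  k1 = f(0.000000, 2.200000) = -2.540000
  k2 = f(0.230000, 1.615800) = -2.180510
  u ← 2.200000 + 0.46·(-2.180510) = 1.196965
s=0.460000, u=1.196965:
  k1 = f(0.460000, 1.196965) = -1.978117
  k2 = f(0.690000, 0.741998) = -1.741399
  u ← 1.196965 + 0.46·(-1.741399) = 0.395922
s=0.920000, u=0.395922:
  k1 = f(0.920000, 0.395922) = -1.608126
  k2 = f(1.150000, 0.026053) = -1.452250
  u ← 0.395922 + 0.46·(-1.452250) = -0.272113
u(1.38) ≈ -0.2721

-0.2721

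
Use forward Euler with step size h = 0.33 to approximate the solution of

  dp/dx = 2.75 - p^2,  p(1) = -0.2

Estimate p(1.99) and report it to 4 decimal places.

Euler: p_{n+1} = p_n + h·f(x_n, p_n).
x=1.000000, p=-0.200000: f=2.710000 → p ← -0.200000 + 0.33·2.710000 = 0.694300
x=1.330000, p=0.694300: f=2.267948 → p ← 0.694300 + 0.33·2.267948 = 1.442723
x=1.660000, p=1.442723: f=0.668551 → p ← 1.442723 + 0.33·0.668551 = 1.663345
p(1.99) ≈ 1.6633

1.6633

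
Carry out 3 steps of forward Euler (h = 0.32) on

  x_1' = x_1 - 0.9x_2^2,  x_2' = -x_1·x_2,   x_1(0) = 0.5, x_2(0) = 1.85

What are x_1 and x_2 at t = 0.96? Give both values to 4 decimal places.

-2.3335, 2.3339

Euler on (x_1,x_2): x_1_{n+1} = x_1_n + h·x_1', x_2_{n+1} = x_2_n + h·x_2'.
0.000000: (0.500000, 1.850000); f=(-2.580250, -0.925000) → (-0.325680, 1.554000)
0.320000: (-0.325680, 1.554000); f=(-2.499104, 0.506107) → (-1.125393, 1.715954)
0.640000: (-1.125393, 1.715954); f=(-3.775442, 1.931123) → (-2.333535, 2.333914)
(x_1(0.96), x_2(0.96)) ≈ (-2.3335, 2.3339)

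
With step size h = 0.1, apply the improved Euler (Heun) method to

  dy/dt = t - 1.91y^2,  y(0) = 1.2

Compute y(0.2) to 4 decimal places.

Heun: k1 = f(t_n, y_n); k2 = f(t_n + h, y_n + h·k1); y_{n+1} = y_n + (h/2)·(k1 + k2).
t=0.000000, y=1.200000:
  k1 = f(0.000000, 1.200000) = -2.750400
  k2 = f(0.100000, 0.924960) = -1.534102
  y ← 1.200000 + (0.1/2)·(-2.750400 + (-1.534102)) = 0.985775
t=0.100000, y=0.985775:
  k1 = f(0.100000, 0.985775) = -1.756047
  k2 = f(0.200000, 0.810170) = -1.053678
  y ← 0.985775 + (0.1/2)·(-1.756047 + (-1.053678)) = 0.845289
y(0.2) ≈ 0.8453

0.8453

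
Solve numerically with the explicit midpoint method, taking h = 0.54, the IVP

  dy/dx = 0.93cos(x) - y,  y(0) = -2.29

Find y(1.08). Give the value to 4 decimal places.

Midpoint: k1 = f(x_n, y_n); k2 = f(x_n + h/2, y_n + (h/2)·k1); y_{n+1} = y_n + h·k2.
x=0.000000, y=-2.290000:
  k1 = f(0.000000, -2.290000) = 3.220000
  k2 = f(0.270000, -1.420600) = 2.316907
  y ← -2.290000 + 0.54·2.316907 = -1.038870
x=0.540000, y=-1.038870:
  k1 = f(0.540000, -1.038870) = 1.836539
  k2 = f(0.810000, -0.543005) = 1.184238
  y ← -1.038870 + 0.54·1.184238 = -0.399382
y(1.08) ≈ -0.3994

-0.3994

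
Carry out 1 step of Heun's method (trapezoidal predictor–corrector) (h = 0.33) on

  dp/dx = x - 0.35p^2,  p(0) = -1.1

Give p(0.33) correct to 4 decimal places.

-1.2042

Heun: k1 = f(x_n, p_n); k2 = f(x_n + h, p_n + h·k1); p_{n+1} = p_n + (h/2)·(k1 + k2).
x=0.000000, p=-1.100000:
  k1 = f(0.000000, -1.100000) = -0.423500
  k2 = f(0.330000, -1.239755) = -0.207947
  p ← -1.100000 + (0.33/2)·(-0.423500 + (-0.207947)) = -1.204189
p(0.33) ≈ -1.2042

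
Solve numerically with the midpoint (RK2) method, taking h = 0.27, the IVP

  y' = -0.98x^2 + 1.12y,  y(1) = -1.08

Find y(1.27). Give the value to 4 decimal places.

Midpoint: k1 = f(x_n, y_n); k2 = f(x_n + h/2, y_n + (h/2)·k1); y_{n+1} = y_n + h·k2.
x=1.000000, y=-1.080000:
  k1 = f(1.000000, -1.080000) = -2.189600
  k2 = f(1.135000, -1.375596) = -2.803128
  y ← -1.080000 + 0.27·(-2.803128) = -1.836845
y(1.27) ≈ -1.8368

-1.8368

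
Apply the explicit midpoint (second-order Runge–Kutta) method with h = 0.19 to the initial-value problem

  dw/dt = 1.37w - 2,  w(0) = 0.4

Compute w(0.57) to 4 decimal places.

Midpoint: k1 = f(t_n, w_n); k2 = f(t_n + h/2, w_n + (h/2)·k1); w_{n+1} = w_n + h·k2.
t=0.000000, w=0.400000:
  k1 = f(0.000000, 0.400000) = -1.452000
  k2 = f(0.095000, 0.262060) = -1.640978
  w ← 0.400000 + 0.19·(-1.640978) = 0.088214
t=0.190000, w=0.088214:
  k1 = f(0.190000, 0.088214) = -1.879147
  k2 = f(0.285000, -0.090305) = -2.123717
  w ← 0.088214 + 0.19·(-2.123717) = -0.315292
t=0.380000, w=-0.315292:
  k1 = f(0.380000, -0.315292) = -2.431950
  k2 = f(0.475000, -0.546327) = -2.748468
  w ← -0.315292 + 0.19·(-2.748468) = -0.837501
w(0.57) ≈ -0.8375

-0.8375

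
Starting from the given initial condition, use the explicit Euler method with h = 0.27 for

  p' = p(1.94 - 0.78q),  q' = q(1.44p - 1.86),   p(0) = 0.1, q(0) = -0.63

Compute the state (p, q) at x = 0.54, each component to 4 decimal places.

0.2642, -0.1901

Euler on (p,q): p_{n+1} = p_n + h·p', q_{n+1} = q_n + h·q'.
0.000000: (0.100000, -0.630000); f=(0.243140, 1.081080) → (0.165648, -0.338108)
0.270000: (0.165648, -0.338108); f=(0.365042, 0.548232) → (0.264209, -0.190086)
(p(0.54), q(0.54)) ≈ (0.2642, -0.1901)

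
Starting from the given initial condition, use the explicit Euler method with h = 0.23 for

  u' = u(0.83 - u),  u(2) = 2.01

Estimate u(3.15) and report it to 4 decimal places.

0.9982

Euler: u_{n+1} = u_n + h·f(t_n, u_n).
t=2.000000, u=2.010000: f=-2.371800 → u ← 2.010000 + 0.23·(-2.371800) = 1.464486
t=2.230000, u=1.464486: f=-0.929196 → u ← 1.464486 + 0.23·(-0.929196) = 1.250771
t=2.460000, u=1.250771: f=-0.526288 → u ← 1.250771 + 0.23·(-0.526288) = 1.129725
t=2.690000, u=1.129725: f=-0.338606 → u ← 1.129725 + 0.23·(-0.338606) = 1.051845
t=2.920000, u=1.051845: f=-0.233347 → u ← 1.051845 + 0.23·(-0.233347) = 0.998175
u(3.15) ≈ 0.9982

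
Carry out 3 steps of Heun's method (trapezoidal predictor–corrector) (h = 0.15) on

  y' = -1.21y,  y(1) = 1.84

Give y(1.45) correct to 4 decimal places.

1.0711

Heun: k1 = f(s_n, y_n); k2 = f(s_n + h, y_n + h·k1); y_{n+1} = y_n + (h/2)·(k1 + k2).
s=1.000000, y=1.840000:
  k1 = f(1.000000, 1.840000) = -2.226400
  k2 = f(1.150000, 1.506040) = -1.822308
  y ← 1.840000 + (0.15/2)·(-2.226400 + (-1.822308)) = 1.536347
s=1.150000, y=1.536347:
  k1 = f(1.150000, 1.536347) = -1.858980
  k2 = f(1.300000, 1.257500) = -1.521575
  y ← 1.536347 + (0.15/2)·(-1.858980 + (-1.521575)) = 1.282805
s=1.300000, y=1.282805:
  k1 = f(1.300000, 1.282805) = -1.552194
  k2 = f(1.450000, 1.049976) = -1.270471
  y ← 1.282805 + (0.15/2)·(-1.552194 + (-1.270471)) = 1.071105
y(1.45) ≈ 1.0711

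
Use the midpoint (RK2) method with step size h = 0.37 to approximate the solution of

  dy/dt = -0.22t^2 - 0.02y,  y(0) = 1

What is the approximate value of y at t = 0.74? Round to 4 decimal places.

Midpoint: k1 = f(t_n, y_n); k2 = f(t_n + h/2, y_n + (h/2)·k1); y_{n+1} = y_n + h·k2.
t=0.000000, y=1.000000:
  k1 = f(0.000000, 1.000000) = -0.020000
  k2 = f(0.185000, 0.996300) = -0.027456
  y ← 1.000000 + 0.37·(-0.027456) = 0.989841
t=0.370000, y=0.989841:
  k1 = f(0.370000, 0.989841) = -0.049915
  k2 = f(0.555000, 0.980607) = -0.087378
  y ← 0.989841 + 0.37·(-0.087378) = 0.957512
y(0.74) ≈ 0.9575

0.9575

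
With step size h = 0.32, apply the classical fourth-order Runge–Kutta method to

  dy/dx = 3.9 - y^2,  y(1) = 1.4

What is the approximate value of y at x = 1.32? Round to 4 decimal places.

RK4: k1 = f(x_n, y_n); k2 = f(x_n + h/2, y_n + (h/2)·k1); k3 = f(x_n + h/2, y_n + (h/2)·k2); k4 = f(x_n + h, y_n + h·k3); y_{n+1} = y_n + (h/6)·(k1 + 2k2 + 2k3 + k4).
x=1.000000, y=1.400000:
  k1 = f(1.000000, 1.400000) = 1.940000
  k2 = f(1.160000, 1.710400) = 0.974532
  k3 = f(1.160000, 1.555925) = 1.479097
  k4 = f(1.320000, 1.873311) = 0.390706
  y ← 1.400000 + (0.32/6)·(k1 + 2k2 + 2k3 + k4) = 1.786025
y(1.32) ≈ 1.7860

1.7860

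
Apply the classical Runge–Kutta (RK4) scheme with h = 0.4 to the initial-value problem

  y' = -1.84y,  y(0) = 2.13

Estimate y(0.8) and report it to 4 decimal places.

RK4: k1 = f(t_n, y_n); k2 = f(t_n + h/2, y_n + (h/2)·k1); k3 = f(t_n + h/2, y_n + (h/2)·k2); k4 = f(t_n + h, y_n + h·k3); y_{n+1} = y_n + (h/6)·(k1 + 2k2 + 2k3 + k4).
t=0.000000, y=2.130000:
  k1 = f(0.000000, 2.130000) = -3.919200
  k2 = f(0.200000, 1.346160) = -2.476934
  k3 = f(0.200000, 1.634613) = -3.007688
  k4 = f(0.400000, 0.926925) = -1.705542
  y ← 2.130000 + (0.4/6)·(k1 + 2k2 + 2k3 + k4) = 1.023734
t=0.400000, y=1.023734:
  k1 = f(0.400000, 1.023734) = -1.883671
  k2 = f(0.600000, 0.647000) = -1.190480
  k3 = f(0.600000, 0.785638) = -1.445574
  k4 = f(0.800000, 0.445505) = -0.819728
  y ← 1.023734 + (0.4/6)·(k1 + 2k2 + 2k3 + k4) = 0.492034
y(0.8) ≈ 0.4920

0.4920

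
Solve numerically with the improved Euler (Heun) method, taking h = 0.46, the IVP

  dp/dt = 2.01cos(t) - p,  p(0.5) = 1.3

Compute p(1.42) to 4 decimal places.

Heun: k1 = f(t_n, p_n); k2 = f(t_n + h, p_n + h·k1); p_{n+1} = p_n + (h/2)·(k1 + k2).
t=0.500000, p=1.300000:
  k1 = f(0.500000, 1.300000) = 0.463941
  k2 = f(0.960000, 1.513413) = -0.360638
  p ← 1.300000 + (0.46/2)·(0.463941 + (-0.360638)) = 1.323760
t=0.960000, p=1.323760:
  k1 = f(0.960000, 1.323760) = -0.170985
  k2 = f(1.420000, 1.245107) = -0.943154
  p ← 1.323760 + (0.46/2)·(-0.170985 + (-0.943154)) = 1.067508
p(1.42) ≈ 1.0675

1.0675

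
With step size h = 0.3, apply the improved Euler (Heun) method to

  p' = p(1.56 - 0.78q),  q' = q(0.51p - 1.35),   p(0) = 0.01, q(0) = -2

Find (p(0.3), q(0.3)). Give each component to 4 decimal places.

0.0219, -1.3567

Heun on (p,q): k1 = f(x_n, state_n); k2 = f(x_n + h, state_n + h·k1); state_{n+1} = state_n + (h/2)·(k1 + k2).
0.000000: (0.010000, -2.000000)
  k1 = (0.031200, 2.689800)
  predictor → (0.019360, -1.193060)
  k2 = (0.048218, 1.598851)
  → (0.021913, -1.356702)
(p(0.3), q(0.3)) ≈ (0.0219, -1.3567)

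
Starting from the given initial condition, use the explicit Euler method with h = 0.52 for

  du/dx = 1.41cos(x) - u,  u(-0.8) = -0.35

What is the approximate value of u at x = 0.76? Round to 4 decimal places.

Euler: u_{n+1} = u_n + h·f(x_n, u_n).
x=-0.800000, u=-0.350000: f=1.332356 → u ← -0.350000 + 0.52·1.332356 = 0.342825
x=-0.280000, u=0.342825: f=1.012263 → u ← 0.342825 + 0.52·1.012263 = 0.869202
x=0.240000, u=0.869202: f=0.500385 → u ← 0.869202 + 0.52·0.500385 = 1.129402
u(0.76) ≈ 1.1294

1.1294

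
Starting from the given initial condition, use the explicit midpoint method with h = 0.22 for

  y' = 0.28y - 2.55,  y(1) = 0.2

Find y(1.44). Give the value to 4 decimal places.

Midpoint: k1 = f(t_n, y_n); k2 = f(t_n + h/2, y_n + (h/2)·k1); y_{n+1} = y_n + h·k2.
t=1.000000, y=0.200000:
  k1 = f(1.000000, 0.200000) = -2.494000
  k2 = f(1.110000, -0.074340) = -2.570815
  y ← 0.200000 + 0.22·(-2.570815) = -0.365579
t=1.220000, y=-0.365579:
  k1 = f(1.220000, -0.365579) = -2.652362
  k2 = f(1.330000, -0.657339) = -2.734055
  y ← -0.365579 + 0.22·(-2.734055) = -0.967071
y(1.44) ≈ -0.9671

-0.9671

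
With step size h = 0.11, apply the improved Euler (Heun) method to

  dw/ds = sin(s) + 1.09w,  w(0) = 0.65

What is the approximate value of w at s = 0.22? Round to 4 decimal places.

Heun: k1 = f(s_n, w_n); k2 = f(s_n + h, w_n + h·k1); w_{n+1} = w_n + (h/2)·(k1 + k2).
s=0.000000, w=0.650000:
  k1 = f(0.000000, 0.650000) = 0.708500
  k2 = f(0.110000, 0.727935) = 0.903227
  w ← 0.650000 + (0.11/2)·(0.708500 + 0.903227) = 0.738645
s=0.110000, w=0.738645:
  k1 = f(0.110000, 0.738645) = 0.914901
  k2 = f(0.220000, 0.839284) = 1.133049
  w ← 0.738645 + (0.11/2)·(0.914901 + 1.133049) = 0.851282
w(0.22) ≈ 0.8513

0.8513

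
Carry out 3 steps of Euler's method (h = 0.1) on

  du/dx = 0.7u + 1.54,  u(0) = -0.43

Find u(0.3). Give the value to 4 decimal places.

Euler: u_{n+1} = u_n + h·f(x_n, u_n).
x=0.000000, u=-0.430000: f=1.239000 → u ← -0.430000 + 0.1·1.239000 = -0.306100
x=0.100000, u=-0.306100: f=1.325730 → u ← -0.306100 + 0.1·1.325730 = -0.173527
x=0.200000, u=-0.173527: f=1.418531 → u ← -0.173527 + 0.1·1.418531 = -0.031674
u(0.3) ≈ -0.0317

-0.0317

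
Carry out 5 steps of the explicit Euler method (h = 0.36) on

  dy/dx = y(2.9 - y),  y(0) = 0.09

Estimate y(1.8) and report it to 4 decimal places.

Euler: y_{n+1} = y_n + h·f(x_n, y_n).
x=0.000000, y=0.090000: f=0.252900 → y ← 0.090000 + 0.36·0.252900 = 0.181044
x=0.360000, y=0.181044: f=0.492251 → y ← 0.181044 + 0.36·0.492251 = 0.358254
x=0.720000, y=0.358254: f=0.910591 → y ← 0.358254 + 0.36·0.910591 = 0.686067
x=1.080000, y=0.686067: f=1.518906 → y ← 0.686067 + 0.36·1.518906 = 1.232873
x=1.440000, y=1.232873: f=2.055356 → y ← 1.232873 + 0.36·2.055356 = 1.972802
y(1.8) ≈ 1.9728

1.9728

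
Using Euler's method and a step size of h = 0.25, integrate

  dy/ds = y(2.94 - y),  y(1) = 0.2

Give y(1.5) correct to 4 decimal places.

Euler: y_{n+1} = y_n + h·f(s_n, y_n).
s=1.000000, y=0.200000: f=0.548000 → y ← 0.200000 + 0.25·0.548000 = 0.337000
s=1.250000, y=0.337000: f=0.877211 → y ← 0.337000 + 0.25·0.877211 = 0.556303
y(1.5) ≈ 0.5563

0.5563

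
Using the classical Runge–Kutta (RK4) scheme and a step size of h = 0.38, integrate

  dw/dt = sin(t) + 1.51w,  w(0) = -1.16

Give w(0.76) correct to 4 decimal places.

RK4: k1 = f(t_n, w_n); k2 = f(t_n + h/2, w_n + (h/2)·k1); k3 = f(t_n + h/2, w_n + (h/2)·k2); k4 = f(t_n + h, w_n + h·k3); w_{n+1} = w_n + (h/6)·(k1 + 2k2 + 2k3 + k4).
t=0.000000, w=-1.160000:
  k1 = f(0.000000, -1.160000) = -1.751600
  k2 = f(0.190000, -1.492804) = -2.065275
  k3 = f(0.190000, -1.552402) = -2.155269
  k4 = f(0.380000, -1.979002) = -2.617373
  w ← -1.160000 + (0.38/6)·(k1 + 2k2 + 2k3 + k4) = -1.971304
t=0.380000, w=-1.971304:
  k1 = f(0.380000, -1.971304) = -2.605748
  k2 = f(0.570000, -2.466396) = -3.184626
  k3 = f(0.570000, -2.576383) = -3.350706
  k4 = f(0.760000, -3.244572) = -4.210382
  w ← -1.971304 + (0.38/6)·(k1 + 2k2 + 2k3 + k4) = -3.230801
w(0.76) ≈ -3.2308

-3.2308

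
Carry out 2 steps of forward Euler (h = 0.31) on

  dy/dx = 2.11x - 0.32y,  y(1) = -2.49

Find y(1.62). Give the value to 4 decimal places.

-0.5744

Euler: y_{n+1} = y_n + h·f(x_n, y_n).
x=1.000000, y=-2.490000: f=2.906800 → y ← -2.490000 + 0.31·2.906800 = -1.588892
x=1.310000, y=-1.588892: f=3.272545 → y ← -1.588892 + 0.31·3.272545 = -0.574403
y(1.62) ≈ -0.5744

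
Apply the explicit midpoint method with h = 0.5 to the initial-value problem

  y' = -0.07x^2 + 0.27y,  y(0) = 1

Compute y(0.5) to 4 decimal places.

Midpoint: k1 = f(x_n, y_n); k2 = f(x_n + h/2, y_n + (h/2)·k1); y_{n+1} = y_n + h·k2.
x=0.000000, y=1.000000:
  k1 = f(0.000000, 1.000000) = 0.270000
  k2 = f(0.250000, 1.067500) = 0.283850
  y ← 1.000000 + 0.5·0.283850 = 1.141925
y(0.5) ≈ 1.1419

1.1419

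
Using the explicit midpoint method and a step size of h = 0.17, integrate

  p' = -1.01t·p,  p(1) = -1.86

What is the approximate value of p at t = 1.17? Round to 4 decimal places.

-1.5432

Midpoint: k1 = f(t_n, p_n); k2 = f(t_n + h/2, p_n + (h/2)·k1); p_{n+1} = p_n + h·k2.
t=1.000000, p=-1.860000:
  k1 = f(1.000000, -1.860000) = 1.878600
  k2 = f(1.085000, -1.700319) = 1.863295
  p ← -1.860000 + 0.17·1.863295 = -1.543240
p(1.17) ≈ -1.5432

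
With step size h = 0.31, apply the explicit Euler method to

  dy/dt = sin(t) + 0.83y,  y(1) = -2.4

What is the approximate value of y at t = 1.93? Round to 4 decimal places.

-3.6715

Euler: y_{n+1} = y_n + h·f(t_n, y_n).
t=1.000000, y=-2.400000: f=-1.150529 → y ← -2.400000 + 0.31·(-1.150529) = -2.756664
t=1.310000, y=-2.756664: f=-1.321846 → y ← -2.756664 + 0.31·(-1.321846) = -3.166436
t=1.620000, y=-3.166436: f=-1.629352 → y ← -3.166436 + 0.31·(-1.629352) = -3.671536
y(1.93) ≈ -3.6715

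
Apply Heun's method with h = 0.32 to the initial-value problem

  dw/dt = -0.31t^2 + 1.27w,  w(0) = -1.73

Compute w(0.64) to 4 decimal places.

Heun: k1 = f(t_n, w_n); k2 = f(t_n + h, w_n + h·k1); w_{n+1} = w_n + (h/2)·(k1 + k2).
t=0.000000, w=-1.730000:
  k1 = f(0.000000, -1.730000) = -2.197100
  k2 = f(0.320000, -2.433072) = -3.121745
  w ← -1.730000 + (0.32/2)·(-2.197100 + (-3.121745)) = -2.581015
t=0.320000, w=-2.581015:
  k1 = f(0.320000, -2.581015) = -3.309633
  k2 = f(0.640000, -3.640098) = -4.749900
  w ← -2.581015 + (0.32/2)·(-3.309633 + (-4.749900)) = -3.870541
w(0.64) ≈ -3.8705

-3.8705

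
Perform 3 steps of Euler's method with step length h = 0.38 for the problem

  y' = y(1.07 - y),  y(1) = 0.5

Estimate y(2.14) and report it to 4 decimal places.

0.8115

Euler: y_{n+1} = y_n + h·f(t_n, y_n).
t=1.000000, y=0.500000: f=0.285000 → y ← 0.500000 + 0.38·0.285000 = 0.608300
t=1.380000, y=0.608300: f=0.280852 → y ← 0.608300 + 0.38·0.280852 = 0.715024
t=1.760000, y=0.715024: f=0.253816 → y ← 0.715024 + 0.38·0.253816 = 0.811474
y(2.14) ≈ 0.8115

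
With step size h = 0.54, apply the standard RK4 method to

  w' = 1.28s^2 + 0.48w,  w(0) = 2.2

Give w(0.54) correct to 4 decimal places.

2.9228

RK4: k1 = f(s_n, w_n); k2 = f(s_n + h/2, w_n + (h/2)·k1); k3 = f(s_n + h/2, w_n + (h/2)·k2); k4 = f(s_n + h, w_n + h·k3); w_{n+1} = w_n + (h/6)·(k1 + 2k2 + 2k3 + k4).
s=0.000000, w=2.200000:
  k1 = f(0.000000, 2.200000) = 1.056000
  k2 = f(0.270000, 2.485120) = 1.286170
  k3 = f(0.270000, 2.547266) = 1.316000
  k4 = f(0.540000, 2.910640) = 1.770355
  w ← 2.200000 + (0.54/6)·(k1 + 2k2 + 2k3 + k4) = 2.922762
w(0.54) ≈ 2.9228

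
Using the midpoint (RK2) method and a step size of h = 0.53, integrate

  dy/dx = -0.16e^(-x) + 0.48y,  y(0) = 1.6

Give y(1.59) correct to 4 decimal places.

3.1996

Midpoint: k1 = f(x_n, y_n); k2 = f(x_n + h/2, y_n + (h/2)·k1); y_{n+1} = y_n + h·k2.
x=0.000000, y=1.600000:
  k1 = f(0.000000, 1.600000) = 0.608000
  k2 = f(0.265000, 1.761120) = 0.722585
  y ← 1.600000 + 0.53·0.722585 = 1.982970
x=0.530000, y=1.982970:
  k1 = f(0.530000, 1.982970) = 0.857649
  k2 = f(0.795000, 2.210247) = 0.988665
  y ← 1.982970 + 0.53·0.988665 = 2.506963
x=1.060000, y=2.506963:
  k1 = f(1.060000, 2.506963) = 1.147909
  k2 = f(1.325000, 2.811158) = 1.306828
  y ← 2.506963 + 0.53·1.306828 = 3.199581
y(1.59) ≈ 3.1996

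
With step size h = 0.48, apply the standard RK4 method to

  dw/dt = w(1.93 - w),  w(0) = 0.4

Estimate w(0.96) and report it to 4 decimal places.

1.2059

RK4: k1 = f(t_n, w_n); k2 = f(t_n + h/2, w_n + (h/2)·k1); k3 = f(t_n + h/2, w_n + (h/2)·k2); k4 = f(t_n + h, w_n + h·k3); w_{n+1} = w_n + (h/6)·(k1 + 2k2 + 2k3 + k4).
t=0.000000, w=0.400000:
  k1 = f(0.000000, 0.400000) = 0.612000
  k2 = f(0.240000, 0.546880) = 0.756401
  k3 = f(0.240000, 0.581536) = 0.784180
  k4 = f(0.480000, 0.776407) = 0.895658
  w ← 0.400000 + (0.48/6)·(k1 + 2k2 + 2k3 + k4) = 0.767106
t=0.480000, w=0.767106:
  k1 = f(0.480000, 0.767106) = 0.892063
  k2 = f(0.720000, 0.981201) = 0.930963
  k3 = f(0.720000, 0.990537) = 0.930573
  k4 = f(0.960000, 1.213781) = 0.869333
  w ← 0.767106 + (0.48/6)·(k1 + 2k2 + 2k3 + k4) = 1.205863
w(0.96) ≈ 1.2059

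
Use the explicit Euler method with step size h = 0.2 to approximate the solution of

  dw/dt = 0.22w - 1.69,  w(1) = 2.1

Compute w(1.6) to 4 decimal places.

Euler: w_{n+1} = w_n + h·f(t_n, w_n).
t=1.000000, w=2.100000: f=-1.228000 → w ← 2.100000 + 0.2·(-1.228000) = 1.854400
t=1.200000, w=1.854400: f=-1.282032 → w ← 1.854400 + 0.2·(-1.282032) = 1.597994
t=1.400000, w=1.597994: f=-1.338441 → w ← 1.597994 + 0.2·(-1.338441) = 1.330305
w(1.6) ≈ 1.3303

1.3303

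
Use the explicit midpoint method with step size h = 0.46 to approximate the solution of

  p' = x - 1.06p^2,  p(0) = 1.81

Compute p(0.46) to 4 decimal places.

1.4171

Midpoint: k1 = f(x_n, p_n); k2 = f(x_n + h/2, p_n + (h/2)·k1); p_{n+1} = p_n + h·k2.
x=0.000000, p=1.810000:
  k1 = f(0.000000, 1.810000) = -3.472666
  k2 = f(0.230000, 1.011287) = -0.854063
  p ← 1.810000 + 0.46·(-0.854063) = 1.417131
p(0.46) ≈ 1.4171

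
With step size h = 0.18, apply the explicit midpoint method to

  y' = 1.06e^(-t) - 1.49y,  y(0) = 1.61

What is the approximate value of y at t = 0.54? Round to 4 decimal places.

Midpoint: k1 = f(t_n, y_n); k2 = f(t_n + h/2, y_n + (h/2)·k1); y_{n+1} = y_n + h·k2.
t=0.000000, y=1.610000:
  k1 = f(0.000000, 1.610000) = -1.338900
  k2 = f(0.090000, 1.489499) = -1.250586
  y ← 1.610000 + 0.18·(-1.250586) = 1.384894
t=0.180000, y=1.384894:
  k1 = f(0.180000, 1.384894) = -1.178106
  k2 = f(0.270000, 1.278865) = -1.096326
  y ← 1.384894 + 0.18·(-1.096326) = 1.187556
t=0.360000, y=1.187556:
  k1 = f(0.360000, 1.187556) = -1.029921
  k2 = f(0.450000, 1.094863) = -0.955460
  y ← 1.187556 + 0.18·(-0.955460) = 1.015573
y(0.54) ≈ 1.0156

1.0156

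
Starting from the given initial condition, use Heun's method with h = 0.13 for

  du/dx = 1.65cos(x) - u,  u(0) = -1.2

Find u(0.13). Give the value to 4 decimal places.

-0.8545

Heun: k1 = f(x_n, u_n); k2 = f(x_n + h, u_n + h·k1); u_{n+1} = u_n + (h/2)·(k1 + k2).
x=0.000000, u=-1.200000:
  k1 = f(0.000000, -1.200000) = 2.850000
  k2 = f(0.130000, -0.829500) = 2.465577
  u ← -1.200000 + (0.13/2)·(2.850000 + 2.465577) = -0.854487
u(0.13) ≈ -0.8545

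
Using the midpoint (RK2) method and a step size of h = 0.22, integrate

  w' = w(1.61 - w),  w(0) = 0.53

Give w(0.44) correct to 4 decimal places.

0.8041

Midpoint: k1 = f(s_n, w_n); k2 = f(s_n + h/2, w_n + (h/2)·k1); w_{n+1} = w_n + h·k2.
s=0.000000, w=0.530000:
  k1 = f(0.000000, 0.530000) = 0.572400
  k2 = f(0.110000, 0.592964) = 0.603066
  w ← 0.530000 + 0.22·0.603066 = 0.662674
s=0.220000, w=0.662674:
  k1 = f(0.220000, 0.662674) = 0.627768
  k2 = f(0.330000, 0.731729) = 0.642656
  w ← 0.662674 + 0.22·0.642656 = 0.804059
w(0.44) ≈ 0.8041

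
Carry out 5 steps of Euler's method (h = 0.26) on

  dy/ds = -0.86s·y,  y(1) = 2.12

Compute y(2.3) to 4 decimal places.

0.2555

Euler: y_{n+1} = y_n + h·f(s_n, y_n).
s=1.000000, y=2.120000: f=-1.823200 → y ← 2.120000 + 0.26·(-1.823200) = 1.645968
s=1.260000, y=1.645968: f=-1.783571 → y ← 1.645968 + 0.26·(-1.783571) = 1.182240
s=1.520000, y=1.182240: f=-1.545424 → y ← 1.182240 + 0.26·(-1.545424) = 0.780429
s=1.780000, y=0.780429: f=-1.194681 → y ← 0.780429 + 0.26·(-1.194681) = 0.469812
s=2.040000, y=0.469812: f=-0.824239 → y ← 0.469812 + 0.26·(-0.824239) = 0.255510
y(2.3) ≈ 0.2555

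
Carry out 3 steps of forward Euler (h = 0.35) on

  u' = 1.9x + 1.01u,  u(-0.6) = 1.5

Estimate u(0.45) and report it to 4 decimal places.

Euler: u_{n+1} = u_n + h·f(x_n, u_n).
x=-0.600000, u=1.500000: f=0.375000 → u ← 1.500000 + 0.35·0.375000 = 1.631250
x=-0.250000, u=1.631250: f=1.172563 → u ← 1.631250 + 0.35·1.172563 = 2.041647
x=0.100000, u=2.041647: f=2.252063 → u ← 2.041647 + 0.35·2.252063 = 2.829869
u(0.45) ≈ 2.8299

2.8299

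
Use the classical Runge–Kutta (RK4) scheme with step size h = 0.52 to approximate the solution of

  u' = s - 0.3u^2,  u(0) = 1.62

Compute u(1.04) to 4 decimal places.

RK4: k1 = f(s_n, u_n); k2 = f(s_n + h/2, u_n + (h/2)·k1); k3 = f(s_n + h/2, u_n + (h/2)·k2); k4 = f(s_n + h, u_n + h·k3); u_{n+1} = u_n + (h/6)·(k1 + 2k2 + 2k3 + k4).
s=0.000000, u=1.620000:
  k1 = f(0.000000, 1.620000) = -0.787320
  k2 = f(0.260000, 1.415297) = -0.340920
  k3 = f(0.260000, 1.531361) = -0.443520
  k4 = f(0.520000, 1.389370) = -0.059104
  u ← 1.620000 + (0.52/6)·(k1 + 2k2 + 2k3 + k4) = 1.410674
s=0.520000, u=1.410674:
  k1 = f(0.520000, 1.410674) = -0.077000
  k2 = f(0.780000, 1.390654) = 0.199825
  k3 = f(0.780000, 1.462628) = 0.138216
  k4 = f(1.040000, 1.482546) = 0.380617
  u ← 1.410674 + (0.52/6)·(k1 + 2k2 + 2k3 + k4) = 1.495581
u(1.04) ≈ 1.4956

1.4956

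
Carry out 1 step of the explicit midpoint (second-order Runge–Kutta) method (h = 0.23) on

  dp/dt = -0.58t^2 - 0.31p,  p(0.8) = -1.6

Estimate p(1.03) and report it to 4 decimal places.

Midpoint: k1 = f(t_n, p_n); k2 = f(t_n + h/2, p_n + (h/2)·k1); p_{n+1} = p_n + h·k2.
t=0.800000, p=-1.600000:
  k1 = f(0.800000, -1.600000) = 0.124800
  k2 = f(0.915000, -1.585648) = 0.005960
  p ← -1.600000 + 0.23·0.005960 = -1.598629
p(1.03) ≈ -1.5986

-1.5986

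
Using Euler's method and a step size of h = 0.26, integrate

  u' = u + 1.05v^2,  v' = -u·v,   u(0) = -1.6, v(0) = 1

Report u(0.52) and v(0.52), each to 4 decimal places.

-1.6488, 2.0577

Euler on (u,v): u_{n+1} = u_n + h·u', v_{n+1} = v_n + h·v'.
0.000000: (-1.600000, 1.000000); f=(-0.550000, 1.600000) → (-1.743000, 1.416000)
0.260000: (-1.743000, 1.416000); f=(0.362309, 2.468088) → (-1.648800, 2.057703)
(u(0.52), v(0.52)) ≈ (-1.6488, 2.0577)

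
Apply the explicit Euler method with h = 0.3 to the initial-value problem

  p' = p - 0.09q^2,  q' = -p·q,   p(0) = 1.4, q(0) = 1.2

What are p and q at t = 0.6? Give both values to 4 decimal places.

2.3024, 0.3241

Euler on (p,q): p_{n+1} = p_n + h·p', q_{n+1} = q_n + h·q'.
0.000000: (1.400000, 1.200000); f=(1.270400, -1.680000) → (1.781120, 0.696000)
0.300000: (1.781120, 0.696000); f=(1.737523, -1.239660) → (2.302377, 0.324102)
(p(0.6), q(0.6)) ≈ (2.3024, 0.3241)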